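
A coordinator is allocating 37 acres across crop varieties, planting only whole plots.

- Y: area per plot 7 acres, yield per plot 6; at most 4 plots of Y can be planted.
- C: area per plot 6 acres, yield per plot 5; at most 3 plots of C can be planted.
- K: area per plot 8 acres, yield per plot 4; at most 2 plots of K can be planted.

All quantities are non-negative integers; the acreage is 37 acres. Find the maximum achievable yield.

3×Y and 2×C: area 33 ≤ 37, yield 3·6 + 2·5 = 28.
4×Y and 1×C: area 34 ≤ 37, yield 4·6 + 1·5 = 29.
Best is 29.

29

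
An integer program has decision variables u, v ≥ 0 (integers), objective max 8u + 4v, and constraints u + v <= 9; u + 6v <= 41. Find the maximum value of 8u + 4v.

(u,v)=(9,0): 1·9+1·0=9≤9, 1·9+6·0=9≤41, objective 72.
(u,v)=(8,1): 1·8+1·1=9≤9, 1·8+6·1=14≤41, objective 68.
No feasible integer point exceeds 72.

72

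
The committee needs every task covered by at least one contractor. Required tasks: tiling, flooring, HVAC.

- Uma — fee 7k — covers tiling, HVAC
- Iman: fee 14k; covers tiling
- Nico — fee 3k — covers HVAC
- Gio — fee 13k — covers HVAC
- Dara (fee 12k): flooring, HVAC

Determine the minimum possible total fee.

Choose Uma and Dara: together they cover tiling, flooring, HVAC — every task.
Total fee: 7 + 12 = 19.

19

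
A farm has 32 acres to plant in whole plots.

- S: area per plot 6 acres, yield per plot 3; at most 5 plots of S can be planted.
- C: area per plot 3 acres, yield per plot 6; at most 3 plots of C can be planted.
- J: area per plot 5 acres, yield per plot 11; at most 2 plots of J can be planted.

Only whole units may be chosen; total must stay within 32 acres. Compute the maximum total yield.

This is a bounded integer knapsack.
1×S, 3×C, and 2×J: area 25 ≤ 32, yield 1·3 + 3·6 + 2·11 = 43.
2×S, 3×C, and 2×J: area 31 ≤ 32, yield 2·3 + 3·6 + 2·11 = 46.
Best is 46.

46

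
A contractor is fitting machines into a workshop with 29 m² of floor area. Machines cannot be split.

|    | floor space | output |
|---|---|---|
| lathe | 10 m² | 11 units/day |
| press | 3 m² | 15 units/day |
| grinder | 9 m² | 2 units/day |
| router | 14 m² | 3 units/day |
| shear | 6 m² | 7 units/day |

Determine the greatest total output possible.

35

Allowing fractional choices, the relaxed optimum would be about 35.2, but machines are indivisible.
lathe + press + grinder + shear: floor space 10 + 3 + 9 + 6 = 28 ≤ 29, output 11 + 15 + 2 + 7 = 35.
lathe + press + shear: floor space 10 + 3 + 6 = 19 ≤ 29, output 11 + 15 + 7 = 33.
lathe + press + router: floor space 10 + 3 + 14 = 27 ≤ 29, output 11 + 15 + 3 = 29.
Best is lathe, press, grinder, and shear with total output 35.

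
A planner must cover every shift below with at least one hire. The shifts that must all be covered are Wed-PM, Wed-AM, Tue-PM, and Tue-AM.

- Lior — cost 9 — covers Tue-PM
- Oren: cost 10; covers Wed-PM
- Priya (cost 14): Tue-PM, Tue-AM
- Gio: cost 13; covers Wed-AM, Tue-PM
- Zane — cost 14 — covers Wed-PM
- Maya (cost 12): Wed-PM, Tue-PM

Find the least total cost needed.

37

The greedy cost-per-new-shift heuristic would pick Maya, Gio, and Priya for 39, but a cheaper cover exists.
Choose Oren, Priya, and Gio: together they cover Wed-PM, Wed-AM, Tue-PM, Tue-AM — every shift.
Total cost: 10 + 14 + 13 = 37.
No cover costs less than 37.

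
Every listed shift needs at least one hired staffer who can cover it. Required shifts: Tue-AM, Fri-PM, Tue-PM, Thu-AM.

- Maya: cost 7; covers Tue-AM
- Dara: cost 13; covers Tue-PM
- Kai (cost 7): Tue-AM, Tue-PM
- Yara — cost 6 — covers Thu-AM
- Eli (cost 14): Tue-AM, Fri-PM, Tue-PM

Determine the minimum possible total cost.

20

The greedy cost-per-new-shift heuristic would pick Kai, Yara, and Eli for 27, but a cheaper cover exists.
Choose Yara and Eli: together they cover Tue-AM, Fri-PM, Tue-PM, Thu-AM — every shift.
Total cost: 6 + 14 = 20.
No cover costs less than 20.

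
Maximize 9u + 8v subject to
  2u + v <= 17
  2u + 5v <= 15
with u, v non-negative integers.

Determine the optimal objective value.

(u,v)=(7,0): 2·7+1·0=14≤17, 2·7+5·0=14≤15, objective 63.
(u,v)=(6,0): 2·6+1·0=12≤17, 2·6+5·0=12≤15, objective 54.
The best lattice point is (7,0), giving 63.

63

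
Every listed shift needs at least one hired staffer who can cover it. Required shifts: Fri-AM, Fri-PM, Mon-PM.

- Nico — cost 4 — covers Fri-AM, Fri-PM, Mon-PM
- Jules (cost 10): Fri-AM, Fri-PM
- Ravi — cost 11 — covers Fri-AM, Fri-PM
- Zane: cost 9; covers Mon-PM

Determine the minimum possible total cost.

4

Nico alone covers Fri-AM, Fri-PM, Mon-PM — every shift.
Total cost: 4.
No cover costs less than 4.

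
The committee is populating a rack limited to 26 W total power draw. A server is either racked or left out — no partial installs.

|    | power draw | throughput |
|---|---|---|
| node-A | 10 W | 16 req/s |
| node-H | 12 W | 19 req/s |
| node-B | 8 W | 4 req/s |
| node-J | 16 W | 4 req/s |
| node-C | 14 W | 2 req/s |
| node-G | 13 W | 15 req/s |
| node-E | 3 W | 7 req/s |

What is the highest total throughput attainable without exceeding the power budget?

Take node-A, node-H, and node-E: power draw 10 + 12 + 3 = 25 ≤ 26, throughput 16 + 19 + 7 = 42.
No other feasible combination does better.

42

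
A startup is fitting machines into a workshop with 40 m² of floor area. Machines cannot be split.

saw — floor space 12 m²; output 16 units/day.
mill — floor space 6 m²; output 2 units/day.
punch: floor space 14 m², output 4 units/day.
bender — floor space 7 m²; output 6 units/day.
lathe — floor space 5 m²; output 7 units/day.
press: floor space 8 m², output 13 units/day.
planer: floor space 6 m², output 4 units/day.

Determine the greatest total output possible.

46

Allowing fractional choices, the relaxed optimum would be about 46.7, but machines are indivisible.
saw + bender + lathe + press + planer: floor space 12 + 7 + 5 + 8 + 6 = 38 ≤ 40, output 16 + 6 + 7 + 13 + 4 = 46.
saw + bender + lathe + press: floor space 12 + 7 + 5 + 8 = 32 ≤ 40, output 16 + 6 + 7 + 13 = 42.
saw + mill + bender + lathe + press: floor space 12 + 6 + 7 + 5 + 8 = 38 ≤ 40, output 16 + 2 + 6 + 7 + 13 = 44.
Best is saw, bender, lathe, press, and planer with total output 46.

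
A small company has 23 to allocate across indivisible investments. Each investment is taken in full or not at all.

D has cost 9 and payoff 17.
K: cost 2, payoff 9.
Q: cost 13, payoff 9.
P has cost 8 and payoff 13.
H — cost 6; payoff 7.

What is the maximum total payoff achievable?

39

Allowing fractional choices, the relaxed optimum would be about 43.7, but investments are indivisible.
D + K + P: cost 9 + 2 + 8 = 19 ≤ 23, payoff 17 + 9 + 13 = 39.
D + P + H: cost 9 + 8 + 6 = 23 ≤ 23, payoff 17 + 13 + 7 = 37.
Best is D, K, and P with total payoff 39.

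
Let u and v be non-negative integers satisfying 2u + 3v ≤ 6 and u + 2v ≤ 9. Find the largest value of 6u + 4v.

(u,v)=(3,0): 2·3+3·0=6≤6, 1·3+2·0=3≤9, objective 18.
(u,v)=(2,0): 2·2+3·0=4≤6, 1·2+2·0=2≤9, objective 12.
Maximum is 18 at (u,v)=(3,0).

18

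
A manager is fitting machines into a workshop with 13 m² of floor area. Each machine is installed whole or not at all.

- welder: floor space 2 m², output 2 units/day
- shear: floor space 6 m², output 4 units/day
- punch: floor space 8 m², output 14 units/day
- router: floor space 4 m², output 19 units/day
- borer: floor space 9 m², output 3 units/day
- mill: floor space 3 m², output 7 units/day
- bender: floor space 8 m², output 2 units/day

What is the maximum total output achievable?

Take punch and router: floor space 8 + 4 = 12 ≤ 13, output 14 + 19 = 33.
No other feasible combination does better.

33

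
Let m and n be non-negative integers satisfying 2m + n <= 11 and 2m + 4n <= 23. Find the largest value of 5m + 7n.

43

Relaxing integrality, the LP optimum is 45.50 at (m,n) = (3.5, 4), which is not an integer point.
(m,n)=(3,4): 2·3+1·4=10≤11, 2·3+4·4=22≤23, objective 43.
(m,n)=(4,3): 2·4+1·3=11≤11, 2·4+4·3=20≤23, objective 41.
Maximum is 43 at (m,n)=(3,4).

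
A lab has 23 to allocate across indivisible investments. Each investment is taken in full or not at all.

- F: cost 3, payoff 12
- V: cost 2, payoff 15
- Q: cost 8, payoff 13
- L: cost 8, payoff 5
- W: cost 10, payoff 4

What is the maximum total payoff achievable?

This is an integer program with binary decision variables.
Take F, V, Q, and L: cost 3 + 2 + 8 + 8 = 21 ≤ 23, payoff 12 + 15 + 13 + 5 = 45.
No other feasible combination does better.

45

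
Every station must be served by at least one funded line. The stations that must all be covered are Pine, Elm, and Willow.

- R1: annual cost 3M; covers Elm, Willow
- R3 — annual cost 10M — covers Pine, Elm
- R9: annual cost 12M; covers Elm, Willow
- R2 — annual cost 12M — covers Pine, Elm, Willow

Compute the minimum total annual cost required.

This is an integer covering problem.
The greedy cost-per-new-station heuristic would pick R1 and R3 for 13, but a cheaper cover exists.
R2 alone covers Pine, Elm, Willow — every station.
Total annual cost: 12.
No cover costs less than 12.

12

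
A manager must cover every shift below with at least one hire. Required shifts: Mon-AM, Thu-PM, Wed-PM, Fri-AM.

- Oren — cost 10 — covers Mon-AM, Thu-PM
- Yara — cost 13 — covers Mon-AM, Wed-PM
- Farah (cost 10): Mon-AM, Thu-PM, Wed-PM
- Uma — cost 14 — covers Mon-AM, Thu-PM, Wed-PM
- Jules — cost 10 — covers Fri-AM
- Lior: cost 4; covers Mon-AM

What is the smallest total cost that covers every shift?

Choose Farah and Jules: together they cover Mon-AM, Thu-PM, Wed-PM, Fri-AM — every shift.
Total cost: 10 + 10 = 20.
No cover costs less than 20.

20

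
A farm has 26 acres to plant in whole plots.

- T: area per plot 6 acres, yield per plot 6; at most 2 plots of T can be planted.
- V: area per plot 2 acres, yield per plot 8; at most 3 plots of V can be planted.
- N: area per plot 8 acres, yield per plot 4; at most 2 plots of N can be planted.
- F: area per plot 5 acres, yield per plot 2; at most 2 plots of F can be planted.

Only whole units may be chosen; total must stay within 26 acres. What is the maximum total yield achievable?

40

Take 2×T, 3×V, and 1×N: area 26 ≤ 26, yield 2·6 + 3·8 + 1·4 = 40.
V has the best ratio (8/2) and is taken to its limit of 3; remaining capacity is filled optimally with the others.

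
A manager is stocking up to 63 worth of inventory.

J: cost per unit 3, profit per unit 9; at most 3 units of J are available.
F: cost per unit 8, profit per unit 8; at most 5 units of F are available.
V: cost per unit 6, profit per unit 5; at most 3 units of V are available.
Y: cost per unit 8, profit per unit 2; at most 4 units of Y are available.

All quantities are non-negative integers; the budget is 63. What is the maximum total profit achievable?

77

J has the best ratio (9/3); taking only J gives at most 3×9 = 27 (stopped by the supply cap of 3).
Mixing does better — 3×J, 5×F, and 2×V: cost 61 ≤ 63, profit 3·9 + 5·8 + 2·5 = 77.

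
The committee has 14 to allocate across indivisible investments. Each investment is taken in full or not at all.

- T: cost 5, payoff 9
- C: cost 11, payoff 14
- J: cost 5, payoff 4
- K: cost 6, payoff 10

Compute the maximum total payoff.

19

Treat it as a binary knapsack problem.
Take T and K: cost 5 + 6 = 11 ≤ 14, payoff 9 + 10 = 19.
No other feasible combination does better.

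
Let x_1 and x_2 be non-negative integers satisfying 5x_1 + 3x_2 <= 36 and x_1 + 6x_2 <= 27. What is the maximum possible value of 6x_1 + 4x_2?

44

Relaxing integrality, the LP optimum is 44.67 at (x_1,x_2) = (5, 3.67), which is not an integer point.
(x_1,x_2)=(6,2): 5·6+3·2=36≤36, 1·6+6·2=18≤27, objective 44.
(x_1,x_2)=(5,3): 5·5+3·3=34≤36, 1·5+6·3=23≤27, objective 42.
The best lattice point is (6,2), giving 44.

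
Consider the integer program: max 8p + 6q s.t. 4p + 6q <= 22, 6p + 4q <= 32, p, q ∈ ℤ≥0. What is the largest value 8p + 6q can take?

40

(p,q)=(5,0): 4·5+6·0=20≤22, 6·5+4·0=30≤32, objective 40.
(p,q)=(4,1): 4·4+6·1=22≤22, 6·4+4·1=28≤32, objective 38.
(p,q)=(4,0): 4·4+6·0=16≤22, 6·4+4·0=24≤32, objective 32.
Maximum is 40 at (p,q)=(5,0).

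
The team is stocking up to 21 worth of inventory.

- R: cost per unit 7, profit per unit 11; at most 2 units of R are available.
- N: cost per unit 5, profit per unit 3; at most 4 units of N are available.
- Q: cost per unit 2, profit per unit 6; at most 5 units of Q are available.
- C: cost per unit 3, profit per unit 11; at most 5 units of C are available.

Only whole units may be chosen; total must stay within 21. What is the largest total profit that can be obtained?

73

C has the best ratio (11/3); taking only C gives at most 5×11 = 55 (stopped by the supply cap of 5).
Mixing does better — 3×Q and 5×C: cost 21 ≤ 21, profit 3·6 + 5·11 = 73.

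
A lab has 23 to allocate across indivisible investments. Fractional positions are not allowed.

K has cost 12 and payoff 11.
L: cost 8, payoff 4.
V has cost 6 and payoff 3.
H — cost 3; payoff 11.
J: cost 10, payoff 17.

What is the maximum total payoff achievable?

L + H + J: cost 8 + 3 + 10 = 21 ≤ 23, payoff 4 + 11 + 17 = 32.
V + H + J: cost 6 + 3 + 10 = 19 ≤ 23, payoff 3 + 11 + 17 = 31.
H + J: cost 3 + 10 = 13 ≤ 23, payoff 11 + 17 = 28.
Best is L, H, and J with total payoff 32.

32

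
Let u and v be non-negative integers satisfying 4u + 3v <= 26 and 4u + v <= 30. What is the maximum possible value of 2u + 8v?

64

(u,v)=(0,8): 4·0+3·8=24≤26, 4·0+1·8=8≤30, objective 64.
(u,v)=(1,7): 4·1+3·7=25≤26, 4·1+1·7=11≤30, objective 58.
No feasible integer point exceeds 64.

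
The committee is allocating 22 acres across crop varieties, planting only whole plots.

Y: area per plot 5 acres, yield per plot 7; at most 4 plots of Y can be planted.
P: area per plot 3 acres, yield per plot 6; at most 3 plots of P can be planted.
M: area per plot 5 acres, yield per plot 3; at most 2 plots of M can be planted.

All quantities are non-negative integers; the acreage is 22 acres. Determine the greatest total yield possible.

33

This is a bounded integer knapsack.
P has the best ratio (6/3); taking only P gives at most 3×6 = 18 (stopped by the supply cap of 3).
Mixing does better — 3×Y and 2×P: area 21 ≤ 22, yield 3·7 + 2·6 = 33.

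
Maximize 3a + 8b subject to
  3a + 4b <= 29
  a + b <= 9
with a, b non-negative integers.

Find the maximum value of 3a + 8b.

56

The continuous relaxation peaks at (0, 7.25) with value 58.00; rounding to a feasible lattice point costs some objective.
(a,b)=(0,7): 3·0+4·7=28≤29, 1·0+1·7=7≤9, objective 56.
(a,b)=(1,6): 3·1+4·6=27≤29, 1·1+1·6=7≤9, objective 51.
(a,b)=(0,6): 3·0+4·6=24≤29, 1·0+1·6=6≤9, objective 48.
No feasible integer point exceeds 56.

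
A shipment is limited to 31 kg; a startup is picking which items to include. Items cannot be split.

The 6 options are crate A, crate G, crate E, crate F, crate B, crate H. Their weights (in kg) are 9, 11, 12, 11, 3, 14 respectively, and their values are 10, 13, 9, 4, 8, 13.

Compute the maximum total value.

34

Take crate G, crate B, and crate H: weight 11 + 3 + 14 = 28 ≤ 31, value 13 + 8 + 13 = 34.
No other feasible combination does better.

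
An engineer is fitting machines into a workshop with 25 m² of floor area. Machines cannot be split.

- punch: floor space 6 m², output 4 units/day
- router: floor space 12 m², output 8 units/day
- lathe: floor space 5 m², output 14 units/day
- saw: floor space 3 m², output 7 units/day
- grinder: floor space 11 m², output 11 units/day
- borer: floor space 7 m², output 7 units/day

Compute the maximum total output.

This is a 0-1 knapsack instance.
Take punch, lathe, saw, and grinder: floor space 6 + 5 + 3 + 11 = 25 ≤ 25, output 4 + 14 + 7 + 11 = 36.
No other feasible combination does better.

36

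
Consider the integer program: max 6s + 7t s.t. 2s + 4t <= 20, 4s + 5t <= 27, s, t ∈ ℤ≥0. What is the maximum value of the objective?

39

The continuous relaxation peaks at (6.75, 0) with value 40.50; rounding to a feasible lattice point costs some objective.
(s,t)=(3,3): 2·3+4·3=18≤20, 4·3+5·3=27≤27, objective 39.
(s,t)=(4,2): 2·4+4·2=16≤20, 4·4+5·2=26≤27, objective 38.
(s,t)=(5,1): 2·5+4·1=14≤20, 4·5+5·1=25≤27, objective 37.
No feasible integer point exceeds 39.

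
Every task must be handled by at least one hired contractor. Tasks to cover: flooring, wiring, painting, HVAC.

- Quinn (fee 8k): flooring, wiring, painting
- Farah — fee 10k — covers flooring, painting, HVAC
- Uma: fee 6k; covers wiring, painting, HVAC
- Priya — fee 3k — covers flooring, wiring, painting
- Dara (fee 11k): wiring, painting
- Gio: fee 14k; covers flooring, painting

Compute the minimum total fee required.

Choose Uma and Priya: together they cover flooring, wiring, painting, HVAC — every task.
Total fee: 6 + 3 = 9.
No cover costs less than 9.

9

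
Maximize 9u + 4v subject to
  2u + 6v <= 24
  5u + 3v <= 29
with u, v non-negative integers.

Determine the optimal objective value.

49

The continuous relaxation peaks at (5.8, 0) with value 52.20; rounding to a feasible lattice point costs some objective.
(u,v)=(5,1): 2·5+6·1=16≤24, 5·5+3·1=28≤29, objective 49.
(u,v)=(5,0): 2·5+6·0=10≤24, 5·5+3·0=25≤29, objective 45.
(u,v)=(4,2): 2·4+6·2=20≤24, 5·4+3·2=26≤29, objective 44.
The best lattice point is (5,1), giving 49.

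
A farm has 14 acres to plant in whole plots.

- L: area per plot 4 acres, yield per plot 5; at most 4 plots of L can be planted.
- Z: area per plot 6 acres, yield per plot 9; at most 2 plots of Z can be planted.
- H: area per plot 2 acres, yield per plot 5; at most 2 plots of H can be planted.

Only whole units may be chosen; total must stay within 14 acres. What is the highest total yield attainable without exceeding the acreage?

H has the best ratio (5/2); taking only H gives at most 2×5 = 10 (stopped by the supply cap of 2).
Mixing does better — 1×L, 1×Z, and 2×H: area 14 ≤ 14, yield 1·5 + 1·9 + 2·5 = 24.

24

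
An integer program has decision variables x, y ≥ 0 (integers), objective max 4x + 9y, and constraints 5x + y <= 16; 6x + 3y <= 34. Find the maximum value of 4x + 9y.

99

(x,y)=(0,11) is feasible, giving 99.
(x,y)=(0,10) is feasible, giving 90.
Maximum is 99 at (x,y)=(0,11).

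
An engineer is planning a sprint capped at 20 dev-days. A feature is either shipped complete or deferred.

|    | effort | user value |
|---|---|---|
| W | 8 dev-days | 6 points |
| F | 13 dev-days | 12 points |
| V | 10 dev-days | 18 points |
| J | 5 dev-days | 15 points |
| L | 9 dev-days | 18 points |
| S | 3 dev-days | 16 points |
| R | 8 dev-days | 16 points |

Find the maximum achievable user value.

Allowing fractional choices, the relaxed optimum would be about 55.0, but features are indivisible.
L + S + R: effort 9 + 3 + 8 = 20 ≤ 20, user value 18 + 16 + 16 = 50.
J + L + S: effort 5 + 9 + 3 = 17 ≤ 20, user value 15 + 18 + 16 = 49.
Best is L, S, and R with total user value 50.

50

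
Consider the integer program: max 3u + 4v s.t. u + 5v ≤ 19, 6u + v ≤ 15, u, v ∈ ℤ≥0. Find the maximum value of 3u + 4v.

18

Relaxing integrality, the LP optimum is 19.45 at (u,v) = (1.93, 3.41), which is not an integer point.
(u,v)=(2,3): 1·2+5·3=17≤19, 6·2+1·3=15≤15, objective 18.
(u,v)=(1,3): 1·1+5·3=16≤19, 6·1+1·3=9≤15, objective 15.
(u,v)=(2,2): 1·2+5·2=12≤19, 6·2+1·2=14≤15, objective 14.
The best lattice point is (2,3), giving 18.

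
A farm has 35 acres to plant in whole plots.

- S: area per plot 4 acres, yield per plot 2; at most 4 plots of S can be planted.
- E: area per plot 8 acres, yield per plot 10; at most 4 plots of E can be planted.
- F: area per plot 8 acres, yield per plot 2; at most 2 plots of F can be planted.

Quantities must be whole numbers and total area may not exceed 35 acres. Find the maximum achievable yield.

This is a bounded integer knapsack.
2×S and 3×E: area 32 ≤ 35, yield 2·2 + 3·10 = 34.
4×E: area 32 ≤ 35, yield 4·10 = 40.
Best is 40.

40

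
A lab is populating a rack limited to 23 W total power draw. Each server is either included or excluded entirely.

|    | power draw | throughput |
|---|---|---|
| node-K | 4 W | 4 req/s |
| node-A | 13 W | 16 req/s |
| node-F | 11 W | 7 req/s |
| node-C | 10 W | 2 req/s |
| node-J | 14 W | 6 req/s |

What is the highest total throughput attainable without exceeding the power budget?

20

node-A + node-C: power draw 13 + 10 = 23 ≤ 23, throughput 16 + 2 = 18.
node-K + node-A: power draw 4 + 13 = 17 ≤ 23, throughput 4 + 16 = 20.
node-A: power draw 13 ≤ 23, throughput 16.
Best is node-K and node-A with total throughput 20.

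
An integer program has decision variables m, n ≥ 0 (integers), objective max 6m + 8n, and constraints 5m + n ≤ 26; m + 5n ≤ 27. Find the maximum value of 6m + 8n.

56

The continuous relaxation peaks at (4.29, 4.54) with value 62.08; rounding to a feasible lattice point costs some objective.
(m,n)=(4,4): 5·4+1·4=24≤26, 1·4+5·4=24≤27, objective 56.
(m,n)=(3,4): 5·3+1·4=19≤26, 1·3+5·4=23≤27, objective 50.
(m,n)=(4,3): 5·4+1·3=23≤26, 1·4+5·3=19≤27, objective 48.
Maximum is 56 at (m,n)=(4,4).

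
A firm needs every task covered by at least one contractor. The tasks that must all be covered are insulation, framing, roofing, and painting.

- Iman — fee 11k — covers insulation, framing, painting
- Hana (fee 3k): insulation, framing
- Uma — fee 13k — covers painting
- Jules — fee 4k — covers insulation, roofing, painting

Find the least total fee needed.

7

Choose Hana and Jules: together they cover insulation, framing, roofing, painting — every task.
Total fee: 3 + 4 = 7.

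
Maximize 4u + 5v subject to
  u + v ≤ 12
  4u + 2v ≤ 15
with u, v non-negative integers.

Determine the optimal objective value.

35

Relaxing integrality, the LP optimum is 37.50 at (u,v) = (0, 7.5), which is not an integer point.
(u,v)=(0,7): 1·0+1·7=7≤12, 4·0+2·7=14≤15, objective 35.
(u,v)=(0,6): 1·0+1·6=6≤12, 4·0+2·6=12≤15, objective 30.
No feasible integer point exceeds 35.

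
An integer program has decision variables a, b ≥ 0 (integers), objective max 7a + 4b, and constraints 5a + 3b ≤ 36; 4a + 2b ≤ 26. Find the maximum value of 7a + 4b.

(a,b)=(3,7) is feasible, giving 49.
(a,b)=(2,8) is feasible, giving 46.
(a,b)=(3,6) is feasible, giving 45.
The best lattice point is (3,7), giving 49.

49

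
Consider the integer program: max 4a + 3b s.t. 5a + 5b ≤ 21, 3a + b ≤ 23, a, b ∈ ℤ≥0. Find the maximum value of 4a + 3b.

(a,b)=(4,0) is feasible, giving 16.
(a,b)=(3,1) is feasible, giving 15.
No feasible integer point exceeds 16.

16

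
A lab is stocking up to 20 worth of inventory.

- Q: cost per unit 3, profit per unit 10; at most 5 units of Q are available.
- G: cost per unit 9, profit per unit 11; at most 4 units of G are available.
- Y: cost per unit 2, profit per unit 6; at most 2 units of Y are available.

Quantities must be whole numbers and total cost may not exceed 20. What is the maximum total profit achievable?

5×Q and 2×Y: cost 19 ≤ 20, profit 5·10 + 2·6 = 62.
5×Q and 1×Y: cost 17 ≤ 20, profit 5·10 + 1·6 = 56.
Best is 62.

62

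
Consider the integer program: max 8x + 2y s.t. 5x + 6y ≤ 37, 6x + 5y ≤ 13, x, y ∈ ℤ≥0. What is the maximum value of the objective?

The continuous relaxation peaks at (2.17, 0) with value 17.33; rounding to a feasible lattice point costs some objective.
(x,y)=(2,0) is feasible, giving 16.
(x,y)=(1,1) is feasible, giving 10.
The best lattice point is (2,0), giving 16.

16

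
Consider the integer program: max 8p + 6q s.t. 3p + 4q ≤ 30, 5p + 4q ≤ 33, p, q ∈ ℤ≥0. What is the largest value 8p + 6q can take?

52

Relaxing integrality, the LP optimum is 52.80 at (p,q) = (6.6, 0), which is not an integer point.
(p,q)=(5,2): 3·5+4·2=23≤30, 5·5+4·2=33≤33, objective 52.
(p,q)=(4,3): 3·4+4·3=24≤30, 5·4+4·3=32≤33, objective 50.
(p,q)=(6,0): 3·6+4·0=18≤30, 5·6+4·0=30≤33, objective 48.
Maximum is 52 at (p,q)=(5,2).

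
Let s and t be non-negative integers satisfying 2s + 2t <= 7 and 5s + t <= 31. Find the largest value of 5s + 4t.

(s,t)=(3,0): 2·3+2·0=6≤7, 5·3+1·0=15≤31, objective 15.
(s,t)=(2,1): 2·2+2·1=6≤7, 5·2+1·1=11≤31, objective 14.
(s,t)=(2,0): 2·2+2·0=4≤7, 5·2+1·0=10≤31, objective 10.
Maximum is 15 at (s,t)=(3,0).

15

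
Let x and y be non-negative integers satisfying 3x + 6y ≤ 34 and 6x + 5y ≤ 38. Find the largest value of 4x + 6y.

36

Relaxing integrality, the LP optimum is 36.76 at (x,y) = (2.76, 4.29), which is not an integer point.
(x,y)=(3,4): 3·3+6·4=33≤34, 6·3+5·4=38≤38, objective 36.
(x,y)=(1,5): 3·1+6·5=33≤34, 6·1+5·5=31≤38, objective 34.
(x,y)=(2,4): 3·2+6·4=30≤34, 6·2+5·4=32≤38, objective 32.
The best lattice point is (3,4), giving 36.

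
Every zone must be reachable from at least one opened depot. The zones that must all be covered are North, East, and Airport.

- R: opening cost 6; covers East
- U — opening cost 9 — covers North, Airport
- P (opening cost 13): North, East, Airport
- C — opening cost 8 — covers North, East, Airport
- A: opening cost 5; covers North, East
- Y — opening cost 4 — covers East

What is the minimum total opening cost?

8

This is a weighted set-cover instance.
The greedy cost-per-new-zone heuristic would pick A and C for 13, but a cheaper cover exists.
C alone covers North, East, Airport — every zone.
Total opening cost: 8.
No cover costs less than 8.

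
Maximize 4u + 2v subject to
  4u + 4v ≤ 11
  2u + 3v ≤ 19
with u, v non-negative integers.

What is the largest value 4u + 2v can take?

The continuous relaxation peaks at (2.75, 0) with value 11.00; rounding to a feasible lattice point costs some objective.
(u,v)=(2,0): 4·2+4·0=8≤11, 2·2+3·0=4≤19, objective 8.
(u,v)=(1,1): 4·1+4·1=8≤11, 2·1+3·1=5≤19, objective 6.
(u,v)=(1,0): 4·1+4·0=4≤11, 2·1+3·0=2≤19, objective 4.
Maximum is 8 at (u,v)=(2,0).

8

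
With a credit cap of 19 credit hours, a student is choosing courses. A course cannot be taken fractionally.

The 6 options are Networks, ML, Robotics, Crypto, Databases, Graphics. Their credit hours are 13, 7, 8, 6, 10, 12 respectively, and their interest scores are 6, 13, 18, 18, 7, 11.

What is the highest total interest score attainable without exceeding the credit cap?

36

Robotics + Crypto: credit hours 8 + 6 = 14 ≤ 19, interest score 18 + 18 = 36.
ML + Robotics: credit hours 7 + 8 = 15 ≤ 19, interest score 13 + 18 = 31.
ML + Crypto: credit hours 7 + 6 = 13 ≤ 19, interest score 13 + 18 = 31.
Best is Robotics and Crypto with total interest score 36.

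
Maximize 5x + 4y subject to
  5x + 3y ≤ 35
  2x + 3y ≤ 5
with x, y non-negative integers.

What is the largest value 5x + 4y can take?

(x,y)=(2,0): 5·2+3·0=10≤35, 2·2+3·0=4≤5, objective 10.
(x,y)=(1,1): 5·1+3·1=8≤35, 2·1+3·1=5≤5, objective 9.
(x,y)=(1,0): 5·1+3·0=5≤35, 2·1+3·0=2≤5, objective 5.
Maximum is 10 at (x,y)=(2,0).

10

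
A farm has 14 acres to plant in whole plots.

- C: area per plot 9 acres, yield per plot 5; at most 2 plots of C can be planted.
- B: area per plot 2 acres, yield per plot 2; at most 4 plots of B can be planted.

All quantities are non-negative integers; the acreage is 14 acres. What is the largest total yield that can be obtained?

9

1×C and 2×B: area 13 ≤ 14, yield 1·5 + 2·2 = 9.
4×B: area 8 ≤ 14, yield 4·2 = 8.
Best is 9.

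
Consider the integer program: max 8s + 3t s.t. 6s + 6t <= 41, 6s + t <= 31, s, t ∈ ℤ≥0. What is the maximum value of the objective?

Relaxing integrality, the LP optimum is 44.67 at (s,t) = (4.83, 2), which is not an integer point.
(s,t)=(5,1): 6·5+6·1=36≤41, 6·5+1·1=31≤31, objective 43.
(s,t)=(5,0): 6·5+6·0=30≤41, 6·5+1·0=30≤31, objective 40.
(s,t)=(4,2): 6·4+6·2=36≤41, 6·4+1·2=26≤31, objective 38.
The best lattice point is (5,1), giving 43.

43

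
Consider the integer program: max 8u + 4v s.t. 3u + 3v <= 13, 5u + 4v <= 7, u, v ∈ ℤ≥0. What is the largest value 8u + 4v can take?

8

(u,v)=(1,0) is feasible, giving 8.
(u,v)=(0,1) is feasible, giving 4.
(u,v)=(0,0) is feasible, giving 0.
Maximum is 8 at (u,v)=(1,0).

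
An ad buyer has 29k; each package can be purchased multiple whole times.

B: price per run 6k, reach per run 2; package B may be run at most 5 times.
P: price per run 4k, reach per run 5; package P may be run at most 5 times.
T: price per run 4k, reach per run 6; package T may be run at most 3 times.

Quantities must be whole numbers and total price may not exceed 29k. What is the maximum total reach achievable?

4×P and 3×T: price 28 ≤ 29, reach 4·5 + 3·6 = 38.
5×P and 2×T: price 28 ≤ 29, reach 5·5 + 2·6 = 37.
Best is 38.

38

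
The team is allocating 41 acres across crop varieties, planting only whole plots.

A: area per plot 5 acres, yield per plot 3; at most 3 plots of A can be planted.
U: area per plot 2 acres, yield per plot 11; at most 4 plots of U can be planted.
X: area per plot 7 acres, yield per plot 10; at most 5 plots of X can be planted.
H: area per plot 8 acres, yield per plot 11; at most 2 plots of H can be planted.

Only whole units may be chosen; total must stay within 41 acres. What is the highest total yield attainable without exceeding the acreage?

1×A, 4×U, and 4×X: area 41 ≤ 41, yield 1·3 + 4·11 + 4·10 = 87.
4×U, 2×X, and 2×H: area 38 ≤ 41, yield 4·11 + 2·10 + 2·11 = 86.
Best is 87.

87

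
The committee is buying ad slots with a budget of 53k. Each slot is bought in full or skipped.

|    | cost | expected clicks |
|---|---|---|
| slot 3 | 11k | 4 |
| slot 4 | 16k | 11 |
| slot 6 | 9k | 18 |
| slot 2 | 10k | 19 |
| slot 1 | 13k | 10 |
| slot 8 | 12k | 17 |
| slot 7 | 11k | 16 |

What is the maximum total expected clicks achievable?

Allowing fractional choices, the relaxed optimum would be about 78.5, but ad slots are indivisible.
slot 3 + slot 6 + slot 2 + slot 8 + slot 7: cost 11 + 9 + 10 + 12 + 11 = 53 ≤ 53, expected clicks 4 + 18 + 19 + 17 + 16 = 74.
slot 6 + slot 2 + slot 8 + slot 7: cost 9 + 10 + 12 + 11 = 42 ≤ 53, expected clicks 18 + 19 + 17 + 16 = 70.
slot 4 + slot 6 + slot 2 + slot 8: cost 16 + 9 + 10 + 12 = 47 ≤ 53, expected clicks 11 + 18 + 19 + 17 = 65.
Best is slot 3, slot 6, slot 2, slot 8, and slot 7 with total expected clicks 74.

74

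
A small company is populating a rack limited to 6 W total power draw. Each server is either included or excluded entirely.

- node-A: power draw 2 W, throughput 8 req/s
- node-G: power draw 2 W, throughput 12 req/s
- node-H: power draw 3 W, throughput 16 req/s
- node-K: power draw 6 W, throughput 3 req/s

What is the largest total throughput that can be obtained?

Treat it as a binary knapsack problem.
Allowing fractional choices, the relaxed optimum would be about 32.0, but servers are indivisible.
node-A + node-G: power draw 2 + 2 = 4 ≤ 6, throughput 8 + 12 = 20.
node-G + node-H: power draw 2 + 3 = 5 ≤ 6, throughput 12 + 16 = 28.
node-A + node-H: power draw 2 + 3 = 5 ≤ 6, throughput 8 + 16 = 24.
Best is node-G and node-H with total throughput 28.

28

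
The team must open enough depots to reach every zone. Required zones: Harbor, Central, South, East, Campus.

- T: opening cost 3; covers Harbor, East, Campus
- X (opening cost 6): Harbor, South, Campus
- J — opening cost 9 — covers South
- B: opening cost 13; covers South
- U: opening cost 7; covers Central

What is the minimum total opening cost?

Choose T, X, and U: together they cover Harbor, Central, South, East, Campus — every zone.
Total opening cost: 3 + 6 + 7 = 16.

16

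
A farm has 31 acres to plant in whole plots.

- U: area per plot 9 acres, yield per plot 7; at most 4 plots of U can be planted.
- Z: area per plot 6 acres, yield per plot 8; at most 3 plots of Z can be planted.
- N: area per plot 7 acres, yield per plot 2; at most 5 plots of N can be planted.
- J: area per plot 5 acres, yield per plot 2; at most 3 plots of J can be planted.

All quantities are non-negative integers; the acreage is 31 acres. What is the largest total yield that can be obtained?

This is a bounded integer knapsack.
2×U and 2×Z: area 30 ≤ 31, yield 2·7 + 2·8 = 30.
1×U and 3×Z: area 27 ≤ 31, yield 1·7 + 3·8 = 31.
Best is 31.

31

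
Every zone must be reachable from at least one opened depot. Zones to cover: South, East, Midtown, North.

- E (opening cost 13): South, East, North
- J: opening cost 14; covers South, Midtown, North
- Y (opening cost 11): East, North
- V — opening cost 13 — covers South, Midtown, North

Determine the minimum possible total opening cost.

The greedy cost-per-new-zone heuristic would pick E and V for 26, but a cheaper cover exists.
Choose Y and V: together they cover South, East, Midtown, North — every zone.
Total opening cost: 11 + 13 = 24.
No cover costs less than 24.

24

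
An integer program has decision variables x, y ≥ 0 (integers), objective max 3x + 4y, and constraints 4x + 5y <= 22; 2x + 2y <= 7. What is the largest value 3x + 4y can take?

(x,y)=(0,3) is feasible, giving 12.
(x,y)=(1,2) is feasible, giving 11.
(x,y)=(0,2) is feasible, giving 8.
Maximum is 12 at (x,y)=(0,3).

12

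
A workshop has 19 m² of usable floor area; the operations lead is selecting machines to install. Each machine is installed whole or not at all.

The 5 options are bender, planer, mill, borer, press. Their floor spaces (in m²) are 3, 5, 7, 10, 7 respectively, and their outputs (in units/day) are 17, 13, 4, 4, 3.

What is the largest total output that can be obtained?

34

Allowing fractional choices, the relaxed optimum would be about 35.7, but machines are indivisible.
bender + planer + mill: floor space 3 + 5 + 7 = 15 ≤ 19, output 17 + 13 + 4 = 34.
bender + planer + borer: floor space 3 + 5 + 10 = 18 ≤ 19, output 17 + 13 + 4 = 34.
bender + planer + press: floor space 3 + 5 + 7 = 15 ≤ 19, output 17 + 13 + 3 = 33.
The maximum output is 34; one optimal choice is bender, planer, and mill.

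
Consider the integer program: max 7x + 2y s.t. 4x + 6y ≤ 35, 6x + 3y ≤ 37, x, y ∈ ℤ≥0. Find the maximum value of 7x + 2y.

42

Relaxing integrality, the LP optimum is 43.17 at (x,y) = (6.17, 0), which is not an integer point.
(x,y)=(6,0): 4·6+6·0=24≤35, 6·6+3·0=36≤37, objective 42.
(x,y)=(5,1): 4·5+6·1=26≤35, 6·5+3·1=33≤37, objective 37.
(x,y)=(5,0): 4·5+6·0=20≤35, 6·5+3·0=30≤37, objective 35.
No feasible integer point exceeds 42.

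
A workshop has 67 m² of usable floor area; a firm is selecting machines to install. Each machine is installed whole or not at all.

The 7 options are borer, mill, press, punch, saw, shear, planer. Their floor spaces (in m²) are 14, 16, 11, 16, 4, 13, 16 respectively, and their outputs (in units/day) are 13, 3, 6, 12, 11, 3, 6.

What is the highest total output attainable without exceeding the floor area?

48

Treat it as a binary knapsack problem.
Allowing fractional choices, the relaxed optimum would be about 49.4, but machines are indivisible.
borer + press + punch + saw + planer: floor space 14 + 11 + 16 + 4 + 16 = 61 ≤ 67, output 13 + 6 + 12 + 11 + 6 = 48.
borer + press + punch + saw + shear: floor space 14 + 11 + 16 + 4 + 13 = 58 ≤ 67, output 13 + 6 + 12 + 11 + 3 = 45.
Best is borer, press, punch, saw, and planer with total output 48.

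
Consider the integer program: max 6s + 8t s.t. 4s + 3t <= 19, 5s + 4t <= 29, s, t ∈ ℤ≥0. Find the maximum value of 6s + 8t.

48

(s,t)=(0,6) is feasible, giving 48.
(s,t)=(1,5) is feasible, giving 46.
(s,t)=(0,5) is feasible, giving 40.
No feasible integer point exceeds 48.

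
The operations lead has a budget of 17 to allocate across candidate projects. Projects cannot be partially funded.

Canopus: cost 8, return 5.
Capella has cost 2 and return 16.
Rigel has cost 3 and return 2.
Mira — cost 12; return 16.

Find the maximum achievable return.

34

Capella + Rigel + Mira: cost 2 + 3 + 12 = 17 ≤ 17, return 16 + 2 + 16 = 34.
Capella + Mira: cost 2 + 12 = 14 ≤ 17, return 16 + 16 = 32.
Canopus + Capella + Rigel: cost 8 + 2 + 3 = 13 ≤ 17, return 5 + 16 + 2 = 23.
Best is Capella, Rigel, and Mira with total return 34.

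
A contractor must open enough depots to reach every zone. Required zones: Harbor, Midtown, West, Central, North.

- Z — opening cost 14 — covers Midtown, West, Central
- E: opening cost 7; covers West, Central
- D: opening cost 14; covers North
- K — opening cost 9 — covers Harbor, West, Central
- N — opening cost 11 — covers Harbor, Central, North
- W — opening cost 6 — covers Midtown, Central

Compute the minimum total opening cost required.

24

The greedy cost-per-new-zone heuristic would pick K, W, and N for 26, but a cheaper cover exists.
Choose E, N, and W: together they cover Harbor, Midtown, West, Central, North — every zone.
Total opening cost: 7 + 11 + 6 = 24.
No cover costs less than 24.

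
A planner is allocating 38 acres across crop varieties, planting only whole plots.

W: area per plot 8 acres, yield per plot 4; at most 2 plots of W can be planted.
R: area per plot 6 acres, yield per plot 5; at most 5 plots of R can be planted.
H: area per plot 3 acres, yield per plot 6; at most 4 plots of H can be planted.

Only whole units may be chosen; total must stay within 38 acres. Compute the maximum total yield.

44

This is a bounded integer knapsack.
H has the best ratio (6/3); taking only H gives at most 4×6 = 24 (stopped by the supply cap of 4).
Mixing does better — 4×R and 4×H: area 36 ≤ 38, yield 4·5 + 4·6 = 44.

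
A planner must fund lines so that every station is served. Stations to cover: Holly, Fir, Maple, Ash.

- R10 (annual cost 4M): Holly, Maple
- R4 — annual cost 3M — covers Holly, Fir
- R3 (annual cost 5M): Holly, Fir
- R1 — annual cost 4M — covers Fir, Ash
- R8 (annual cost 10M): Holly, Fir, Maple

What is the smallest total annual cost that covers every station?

8

The greedy cost-per-new-station heuristic would pick R4, R10, and R1 for 11, but a cheaper cover exists.
Choose R10 and R1: together they cover Holly, Fir, Maple, Ash — every station.
Total annual cost: 4 + 4 = 8.
No cover costs less than 8.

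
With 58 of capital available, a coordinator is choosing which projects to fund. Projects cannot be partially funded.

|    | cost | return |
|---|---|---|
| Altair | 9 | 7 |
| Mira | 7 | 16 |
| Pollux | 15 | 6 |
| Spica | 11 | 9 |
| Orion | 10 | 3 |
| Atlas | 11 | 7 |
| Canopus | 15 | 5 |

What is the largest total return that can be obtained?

Take Altair, Mira, Pollux, Spica, and Atlas: cost 9 + 7 + 15 + 11 + 11 = 53 ≤ 58, return 7 + 16 + 6 + 9 + 7 = 45.
No other feasible combination does better.

45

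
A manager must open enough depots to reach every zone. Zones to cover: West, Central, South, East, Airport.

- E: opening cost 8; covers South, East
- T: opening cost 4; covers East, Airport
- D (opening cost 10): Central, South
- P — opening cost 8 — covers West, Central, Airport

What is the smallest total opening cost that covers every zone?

16

Choose E and P: together they cover West, Central, South, East, Airport — every zone.
Total opening cost: 8 + 8 = 16.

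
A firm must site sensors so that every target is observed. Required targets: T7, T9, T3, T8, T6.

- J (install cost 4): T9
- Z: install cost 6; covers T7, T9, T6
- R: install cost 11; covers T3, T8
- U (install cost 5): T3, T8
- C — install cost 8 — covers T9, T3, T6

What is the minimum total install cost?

Choose Z and U: together they cover T7, T9, T3, T8, T6 — every target.
Total install cost: 6 + 5 = 11.
No cover costs less than 11.

11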